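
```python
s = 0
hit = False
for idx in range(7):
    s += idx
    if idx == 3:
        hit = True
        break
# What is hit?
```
Trace:
  s=0
  s=0, hit=False
  s=0, hit=False, idx=0
  s=1, hit=False, idx=1
  s=3, hit=False, idx=2
  s=6, hit=True, idx=3

Final answer: True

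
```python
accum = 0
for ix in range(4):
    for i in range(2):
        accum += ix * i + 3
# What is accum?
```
Trace:
  accum=0
  accum=3, ix=0, i=0
  accum=6, ix=0, i=1
  accum=9, ix=1, i=0
  accum=13, ix=1, i=1
  accum=16, ix=2, i=0
  accum=21, ix=2, i=1
  accum=24, ix=3, i=0
  accum=30, ix=3, i=1

Final answer: 30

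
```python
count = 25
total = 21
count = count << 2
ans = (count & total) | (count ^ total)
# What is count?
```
Trace:
  count=25
  count=25, total=21
  count=100, total=21
  count=100, total=21, ans=117

Final answer: 100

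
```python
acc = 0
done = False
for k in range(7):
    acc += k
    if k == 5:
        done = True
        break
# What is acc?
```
Trace:
  acc=0
  acc=0, done=False
  acc=0, done=False, k=0
  acc=1, done=False, k=1
  acc=3, done=False, k=2
  acc=6, done=False, k=3
  acc=10, done=False, k=4
  acc=15, done=True, k=5

Final answer: 15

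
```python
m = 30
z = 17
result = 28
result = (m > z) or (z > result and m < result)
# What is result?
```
Trace:
  m=30
  m=30, z=17
  m=30, z=17, result=28
  m=30, z=17, result=True

Final answer: True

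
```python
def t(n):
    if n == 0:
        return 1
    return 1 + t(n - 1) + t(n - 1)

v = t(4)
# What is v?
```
Call trace (a repeated sub-call is expanded the first time; later identical calls just restate its return value):
t(n=4)
  t(n=3)
    t(n=2)
      t(n=1)
        t(n=0)
        -> return 1
        t(n=0)
        -> return 1
      -> return 3
      t(n=1) -> return 3  (same call as traced above)
    -> return 7
    t(n=2) -> return 7  (same call as traced above)
  -> return 15
  t(n=3) -> return 15  (same call as traced above)
-> return 31

Final answer: 31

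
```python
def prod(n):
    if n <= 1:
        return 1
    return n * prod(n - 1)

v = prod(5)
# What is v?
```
Call trace:
prod(n=5)
  prod(n=4)
    prod(n=3)
      prod(n=2)
        prod(n=1)
        -> return 1
      -> return 2
    -> return 6
  -> return 24
-> return 120

Final answer: 120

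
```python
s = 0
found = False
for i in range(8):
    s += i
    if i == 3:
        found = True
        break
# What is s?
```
Trace:
  s=0
  s=0, found=False
  s=0, found=False, i=0
  s=1, found=False, i=1
  s=3, found=False, i=2
  s=6, found=True, i=3

Final answer: 6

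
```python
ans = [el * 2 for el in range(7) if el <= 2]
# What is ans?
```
Trace:
  el=0
  el=1
  el=2
  el=3
  el=4
  el=5
  el=6
  ans=[0, 2, 4]

Final answer: [0, 2, 4]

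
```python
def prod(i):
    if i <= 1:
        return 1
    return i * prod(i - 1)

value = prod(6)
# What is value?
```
Call trace:
prod(i=6)
  prod(i=5)
    prod(i=4)
      prod(i=3)
        prod(i=2)
          prod(i=1)
          -> return 1
        -> return 2
      -> return 6
    -> return 24
  -> return 120
-> return 720

Final answer: 720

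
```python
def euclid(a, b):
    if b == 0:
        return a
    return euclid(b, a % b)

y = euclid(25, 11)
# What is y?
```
Call trace:
euclid(a=25, b=11)
  euclid(a=11, b=3)
    euclid(a=3, b=2)
      euclid(a=2, b=1)
        euclid(a=1, b=0)
        -> return 1
      -> return 1
    -> return 1
  -> return 1
-> return 1

Final answer: 1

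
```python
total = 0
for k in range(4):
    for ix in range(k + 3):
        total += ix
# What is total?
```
Trace:
  total=0
  total=0, k=0, ix=0
  total=1, k=0, ix=1
  total=3, k=0, ix=2
  total=3, k=1, ix=0
  total=4, k=1, ix=1
  total=6, k=1, ix=2
  total=9, k=1, ix=3
  total=9, k=2, ix=0
  total=10, k=2, ix=1
  total=12, k=2, ix=2
  total=15, k=2, ix=3
  total=19, k=2, ix=4
  total=19, k=3, ix=0
  total=20, k=3, ix=1
  total=22, k=3, ix=2
  total=25, k=3, ix=3
  total=29, k=3, ix=4
  total=34, k=3, ix=5

Final answer: 34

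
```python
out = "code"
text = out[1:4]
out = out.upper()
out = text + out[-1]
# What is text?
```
Trace:
  out='code'
  out='code', text='ode'
  out='CODE', text='ode'
  out='odeE', text='ode'

Final answer: 'ode'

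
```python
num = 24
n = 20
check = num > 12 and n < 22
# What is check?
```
Trace:
  num=24
  num=24, n=20
  num=24, n=20, check=True

Final answer: True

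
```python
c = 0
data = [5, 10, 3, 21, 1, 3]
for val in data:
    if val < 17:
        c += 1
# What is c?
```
Trace:
  c=0
  c=1, val=5
  c=2, val=10
  c=3, val=3
  c=3, val=21
  c=4, val=1
  c=5, val=3

Final answer: 5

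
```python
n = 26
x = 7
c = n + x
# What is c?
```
Trace:
  n=26
  n=26, x=7
  n=26, x=7, c=33

Final answer: 33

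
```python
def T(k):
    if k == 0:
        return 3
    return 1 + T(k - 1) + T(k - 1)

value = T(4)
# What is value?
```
Call trace (a repeated sub-call is expanded the first time; later identical calls just restate its return value):
T(k=4)
  T(k=3)
    T(k=2)
      T(k=1)
        T(k=0)
        -> return 3
        T(k=0)
        -> return 3
      -> return 7
      T(k=1) -> return 7  (same call as traced above)
    -> return 15
    T(k=2) -> return 15  (same call as traced above)
  -> return 31
  T(k=3) -> return 31  (same call as traced above)
-> return 63

Final answer: 63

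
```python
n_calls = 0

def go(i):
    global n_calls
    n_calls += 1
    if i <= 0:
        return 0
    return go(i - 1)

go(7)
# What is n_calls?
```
Call trace:
go(i=7)
  go(i=6)
    go(i=5)
      go(i=4)
        go(i=3)
          go(i=2)
            go(i=1)
              go(i=0)
              -> return 0
            -> return 0
          -> return 0
        -> return 0
      -> return 0
    -> return 0
  -> return 0
-> return 0

n_calls is incremented once per call. go is entered once for each i = 7, 6, 5, 4, 3, 2, 1, 0 (the i <= 0 call returns without recursing), i.e. 7 + 1 calls.
n_calls = 8

Final answer: 8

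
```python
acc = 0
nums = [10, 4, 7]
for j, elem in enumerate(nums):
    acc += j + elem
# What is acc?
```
Trace:
  acc=0
  acc=10, j=0, elem=10
  acc=15, j=1, elem=4
  acc=24, j=2, elem=7

Final answer: 24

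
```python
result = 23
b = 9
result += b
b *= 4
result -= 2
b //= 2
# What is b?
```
Trace:
  result=23
  result=23, b=9
  result=32, b=9
  result=32, b=36
  result=30, b=36
  result=30, b=18

Final answer: 18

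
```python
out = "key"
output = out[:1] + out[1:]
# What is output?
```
Trace:
  out='key'
  out='key', output='key'

Final answer: 'key'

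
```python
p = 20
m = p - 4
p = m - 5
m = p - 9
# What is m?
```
Trace:
  p=20
  p=20, m=16
  p=11, m=16
  p=11, m=2

Final answer: 2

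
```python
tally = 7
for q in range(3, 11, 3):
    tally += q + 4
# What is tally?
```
Trace:
  tally=7
  tally=14, q=3
  tally=24, q=6
  tally=37, q=9

Final answer: 37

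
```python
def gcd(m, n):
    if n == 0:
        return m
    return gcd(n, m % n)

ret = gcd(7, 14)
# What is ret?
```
Call trace:
gcd(m=7, n=14)
  gcd(m=14, n=7)
    gcd(m=7, n=0)
    -> return 7
  -> return 7
-> return 7

Final answer: 7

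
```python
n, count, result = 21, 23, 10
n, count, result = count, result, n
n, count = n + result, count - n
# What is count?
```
Trace:
  n=21, count=23, result=10
  n=23, count=10, result=21
  n=44, count=-13, result=21

Final answer: -13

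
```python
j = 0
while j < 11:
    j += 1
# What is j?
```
Trace:
  j=0
  j=1
  j=2
  j=3
  j=4
  j=5
  j=6
  j=7
  j=8
  j=9
  j=10
  j=11

Final answer: 11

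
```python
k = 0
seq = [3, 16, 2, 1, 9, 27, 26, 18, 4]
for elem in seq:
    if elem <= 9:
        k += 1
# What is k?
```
Trace:
  k=0
  k=1, elem=3
  k=1, elem=16
  k=2, elem=2
  k=3, elem=1
  k=4, elem=9
  k=4, elem=27
  k=4, elem=26
  k=4, elem=18
  k=5, elem=4

Final answer: 5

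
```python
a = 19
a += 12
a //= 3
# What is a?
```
Trace:
  a=19
  a=31
  a=10

Final answer: 10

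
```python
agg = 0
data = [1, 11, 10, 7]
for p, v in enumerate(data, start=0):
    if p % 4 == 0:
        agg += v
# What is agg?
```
Trace:
  agg=0
  agg=1, p=0, v=1
  agg=1, p=1, v=11
  agg=1, p=2, v=10
  agg=1, p=3, v=7

Final answer: 1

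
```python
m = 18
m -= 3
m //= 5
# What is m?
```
Trace:
  m=18
  m=15
  m=3

Final answer: 3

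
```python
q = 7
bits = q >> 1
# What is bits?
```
Trace:
  q=7
  q=7, bits=3

Final answer: 3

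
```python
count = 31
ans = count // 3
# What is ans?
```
Trace:
  count=31
  count=31, ans=10

Final answer: 10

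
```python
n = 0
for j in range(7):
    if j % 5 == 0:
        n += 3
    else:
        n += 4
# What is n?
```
Trace:
  n=0
  n=3, j=0
  n=7, j=1
  n=11, j=2
  n=15, j=3
  n=19, j=4
  n=22, j=5
  n=26, j=6

Final answer: 26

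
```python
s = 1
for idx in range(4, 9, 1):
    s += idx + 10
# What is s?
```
Trace:
  s=1
  s=15, idx=4
  s=30, idx=5
  s=46, idx=6
  s=63, idx=7
  s=81, idx=8

Final answer: 81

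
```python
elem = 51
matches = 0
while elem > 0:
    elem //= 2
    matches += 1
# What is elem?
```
Trace:
  elem=51
  elem=51, matches=0
  elem=25, matches=1
  elem=12, matches=2
  elem=6, matches=3
  elem=3, matches=4
  elem=1, matches=5
  elem=0, matches=6

Final answer: 0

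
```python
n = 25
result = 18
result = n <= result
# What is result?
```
Trace:
  n=25
  n=25, result=18
  n=25, result=False

Final answer: False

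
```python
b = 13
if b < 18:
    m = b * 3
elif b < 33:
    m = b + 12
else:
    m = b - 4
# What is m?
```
Trace:
  b=13
  b=13, m=39

Final answer: 39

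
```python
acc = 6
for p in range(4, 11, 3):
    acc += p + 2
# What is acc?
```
Trace:
  acc=6
  acc=12, p=4
  acc=21, p=7
  acc=33, p=10

Final answer: 33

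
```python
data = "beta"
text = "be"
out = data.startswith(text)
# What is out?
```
Trace:
  data='beta'
  data='beta', text='be'
  data='beta', text='be', out=True

Final answer: True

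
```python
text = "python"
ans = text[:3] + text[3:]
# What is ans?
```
Trace:
  text='python'
  text='python', ans='python'

Final answer: 'python'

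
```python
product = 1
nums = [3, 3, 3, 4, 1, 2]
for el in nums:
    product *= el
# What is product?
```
Trace:
  product=1
  product=3, el=3
  product=9, el=3
  product=27, el=3
  product=108, el=4
  product=108, el=1
  product=216, el=2

Final answer: 216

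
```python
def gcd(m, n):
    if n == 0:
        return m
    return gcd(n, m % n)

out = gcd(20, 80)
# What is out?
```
Call trace:
gcd(m=20, n=80)
  gcd(m=80, n=20)
    gcd(m=20, n=0)
    -> return 20
  -> return 20
-> return 20

Final answer: 20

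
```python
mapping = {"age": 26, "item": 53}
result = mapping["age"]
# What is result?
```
Trace:
  mapping={'age': 26, 'item': 53}
  mapping={'age': 26, 'item': 53}, result=26

Final answer: 26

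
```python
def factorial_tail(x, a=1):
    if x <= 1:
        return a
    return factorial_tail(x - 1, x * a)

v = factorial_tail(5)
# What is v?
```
Call trace:
factorial_tail(x=5, a=1)
  factorial_tail(x=4, a=5)
    factorial_tail(x=3, a=20)
      factorial_tail(x=2, a=60)
        factorial_tail(x=1, a=120)
        -> return 120
      -> return 120
    -> return 120
  -> return 120
-> return 120

Final answer: 120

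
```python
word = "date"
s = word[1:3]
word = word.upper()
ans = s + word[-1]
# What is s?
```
Trace:
  word='date'
  word='date', s='at'
  word='DATE', s='at'
  word='DATE', s='at', ans='atE'

Final answer: 'at'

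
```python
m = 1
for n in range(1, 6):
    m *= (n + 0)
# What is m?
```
Trace:
  m=1
  m=1, n=1
  m=2, n=2
  m=6, n=3
  m=24, n=4
  m=120, n=5

Final answer: 120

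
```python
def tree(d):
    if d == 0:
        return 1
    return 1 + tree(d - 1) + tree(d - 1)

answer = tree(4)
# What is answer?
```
Call trace (a repeated sub-call is expanded the first time; later identical calls just restate its return value):
tree(d=4)
  tree(d=3)
    tree(d=2)
      tree(d=1)
        tree(d=0)
        -> return 1
        tree(d=0)
        -> return 1
      -> return 3
      tree(d=1) -> return 3  (same call as traced above)
    -> return 7
    tree(d=2) -> return 7  (same call as traced above)
  -> return 15
  tree(d=3) -> return 15  (same call as traced above)
-> return 31

Final answer: 31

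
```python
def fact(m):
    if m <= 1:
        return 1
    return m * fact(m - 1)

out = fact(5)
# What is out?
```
Call trace:
fact(m=5)
  fact(m=4)
    fact(m=3)
      fact(m=2)
        fact(m=1)
        -> return 1
      -> return 2
    -> return 6
  -> return 24
-> return 120

Final answer: 120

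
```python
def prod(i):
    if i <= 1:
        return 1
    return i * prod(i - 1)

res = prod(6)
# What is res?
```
Call trace:
prod(i=6)
  prod(i=5)
    prod(i=4)
      prod(i=3)
        prod(i=2)
          prod(i=1)
          -> return 1
        -> return 2
      -> return 6
    -> return 24
  -> return 120
-> return 720

Final answer: 720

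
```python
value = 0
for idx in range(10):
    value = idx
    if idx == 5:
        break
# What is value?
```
Trace:
  value=0
  value=0, idx=0
  value=1, idx=1
  value=2, idx=2
  value=3, idx=3
  value=4, idx=4
  value=5, idx=5

Final answer: 5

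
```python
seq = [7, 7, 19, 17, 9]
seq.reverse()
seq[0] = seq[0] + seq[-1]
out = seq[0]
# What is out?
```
Trace:
  seq=[7, 7, 19, 17, 9]
  seq=[9, 17, 19, 7, 7]
  seq=[16, 17, 19, 7, 7]
  seq=[16, 17, 19, 7, 7], out=16

Final answer: 16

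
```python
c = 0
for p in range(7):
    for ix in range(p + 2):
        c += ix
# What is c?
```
Trace:
  c=0
  c=0, p=0, ix=0
  c=1, p=0, ix=1
  c=1, p=1, ix=0
  c=2, p=1, ix=1
  c=4, p=1, ix=2
  c=4, p=2, ix=0
  c=5, p=2, ix=1
  c=7, p=2, ix=2
  c=10, p=2, ix=3
  c=10, p=3, ix=0
  c=11, p=3, ix=1
  c=13, p=3, ix=2
  c=16, p=3, ix=3
  c=20, p=3, ix=4
  c=20, p=4, ix=0
  c=21, p=4, ix=1
  c=23, p=4, ix=2
  c=26, p=4, ix=3
  c=30, p=4, ix=4
  c=35, p=4, ix=5
  c=35, p=5, ix=0
  c=36, p=5, ix=1
  c=38, p=5, ix=2
  c=41, p=5, ix=3
  c=45, p=5, ix=4
  c=50, p=5, ix=5
  c=56, p=5, ix=6
  c=56, p=6, ix=0
  c=57, p=6, ix=1
  c=59, p=6, ix=2
  c=62, p=6, ix=3
  c=66, p=6, ix=4
  c=71, p=6, ix=5
  c=77, p=6, ix=6
  c=84, p=6, ix=7

Final answer: 84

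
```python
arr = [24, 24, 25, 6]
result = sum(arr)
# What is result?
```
Trace:
  arr=[24, 24, 25, 6]
  arr=[24, 24, 25, 6], result=79

Final answer: 79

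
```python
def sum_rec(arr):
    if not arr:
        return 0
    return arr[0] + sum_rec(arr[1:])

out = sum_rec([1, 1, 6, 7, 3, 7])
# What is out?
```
Call trace:
sum_rec(arr=[1, 1, 6, 7, 3, 7])
  sum_rec(arr=[1, 6, 7, 3, 7])
    sum_rec(arr=[6, 7, 3, 7])
      sum_rec(arr=[7, 3, 7])
        sum_rec(arr=[3, 7])
          sum_rec(arr=[7])
            sum_rec(arr=[])
            -> return 0
          -> return 7
        -> return 10
      -> return 17
    -> return 23
  -> return 24
-> return 25

Final answer: 25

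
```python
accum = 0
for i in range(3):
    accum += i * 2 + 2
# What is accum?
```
Trace:
  accum=0
  accum=2, i=0
  accum=6, i=1
  accum=12, i=2

Final answer: 12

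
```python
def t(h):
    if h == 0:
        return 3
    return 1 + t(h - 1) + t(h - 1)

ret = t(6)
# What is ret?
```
Call trace (a repeated sub-call is expanded the first time; later identical calls just restate its return value):
t(h=6)
  t(h=5)
    t(h=4)
      t(h=3)
        t(h=2)
          t(h=1)
            t(h=0)
            -> return 3
            t(h=0)
            -> return 3
          -> return 7
          t(h=1) -> return 7  (same call as traced above)
        -> return 15
        t(h=2) -> return 15  (same call as traced above)
      -> return 31
      t(h=3) -> return 31  (same call as traced above)
    -> return 63
    t(h=4) -> return 63  (same call as traced above)
  -> return 127
  t(h=5) -> return 127  (same call as traced above)
-> return 255

Final answer: 255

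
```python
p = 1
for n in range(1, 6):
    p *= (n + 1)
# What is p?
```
Trace:
  p=1
  p=2, n=1
  p=6, n=2
  p=24, n=3
  p=120, n=4
  p=720, n=5

Final answer: 720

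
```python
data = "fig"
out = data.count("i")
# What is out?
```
Trace:
  data='fig'
  data='fig', out=1

Final answer: 1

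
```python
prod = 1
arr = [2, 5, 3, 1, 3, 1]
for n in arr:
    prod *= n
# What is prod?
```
Trace:
  prod=1
  prod=2, n=2
  prod=10, n=5
  prod=30, n=3
  prod=30, n=1
  prod=90, n=3
  prod=90, n=1

Final answer: 90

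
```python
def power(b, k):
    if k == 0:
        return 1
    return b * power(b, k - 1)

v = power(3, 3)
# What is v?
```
Call trace:
power(b=3, k=3)
  power(b=3, k=2)
    power(b=3, k=1)
      power(b=3, k=0)
      -> return 1
    -> return 3
  -> return 9
-> return 27

Final answer: 27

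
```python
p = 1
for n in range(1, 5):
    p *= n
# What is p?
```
Trace:
  p=1
  p=1, n=1
  p=2, n=2
  p=6, n=3
  p=24, n=4

Final answer: 24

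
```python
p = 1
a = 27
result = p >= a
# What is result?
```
Trace:
  p=1
  p=1, a=27
  p=1, a=27, result=False

Final answer: False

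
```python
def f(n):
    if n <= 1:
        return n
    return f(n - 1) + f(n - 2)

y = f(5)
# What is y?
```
Call trace (a repeated sub-call is expanded the first time; later identical calls just restate its return value):
f(n=5)
  f(n=4)
    f(n=3)
      f(n=2)
        f(n=1)
        -> return 1
        f(n=0)
        -> return 0
      -> return 1
      f(n=1)
      -> return 1
    -> return 2
    f(n=2) -> return 1  (same call as traced above)
  -> return 3
  f(n=3) -> return 2  (same call as traced above)
-> return 5

Final answer: 5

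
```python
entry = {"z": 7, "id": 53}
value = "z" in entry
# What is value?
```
Trace:
  entry={'z': 7, 'id': 53}
  entry={'z': 7, 'id': 53}, value=True

Final answer: True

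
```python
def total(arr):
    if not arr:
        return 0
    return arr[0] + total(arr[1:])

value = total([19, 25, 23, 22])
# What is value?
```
Call trace:
total(arr=[19, 25, 23, 22])
  total(arr=[25, 23, 22])
    total(arr=[23, 22])
      total(arr=[22])
        total(arr=[])
        -> return 0
      -> return 22
    -> return 45
  -> return 70
-> return 89

Final answer: 89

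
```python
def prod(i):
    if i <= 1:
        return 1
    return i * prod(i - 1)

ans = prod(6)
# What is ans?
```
Call trace:
prod(i=6)
  prod(i=5)
    prod(i=4)
      prod(i=3)
        prod(i=2)
          prod(i=1)
          -> return 1
        -> return 2
      -> return 6
    -> return 24
  -> return 120
-> return 720

Final answer: 720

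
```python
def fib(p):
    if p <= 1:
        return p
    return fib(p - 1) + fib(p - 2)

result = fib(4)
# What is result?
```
Call trace (a repeated sub-call is expanded the first time; later identical calls just restate its return value):
fib(p=4)
  fib(p=3)
    fib(p=2)
      fib(p=1)
      -> return 1
      fib(p=0)
      -> return 0
    -> return 1
    fib(p=1)
    -> return 1
  -> return 2
  fib(p=2) -> return 1  (same call as traced above)
-> return 3

Final answer: 3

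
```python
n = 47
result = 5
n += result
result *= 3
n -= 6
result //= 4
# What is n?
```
Trace:
  n=47
  n=47, result=5
  n=52, result=5
  n=52, result=15
  n=46, result=15
  n=46, result=3

Final answer: 46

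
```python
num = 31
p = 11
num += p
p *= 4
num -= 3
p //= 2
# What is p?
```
Trace:
  num=31
  num=31, p=11
  num=42, p=11
  num=42, p=44
  num=39, p=44
  num=39, p=22

Final answer: 22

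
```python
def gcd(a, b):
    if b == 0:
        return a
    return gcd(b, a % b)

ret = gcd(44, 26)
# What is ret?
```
Call trace:
gcd(a=44, b=26)
  gcd(a=26, b=18)
    gcd(a=18, b=8)
      gcd(a=8, b=2)
        gcd(a=2, b=0)
        -> return 2
      -> return 2
    -> return 2
  -> return 2
-> return 2

Final answer: 2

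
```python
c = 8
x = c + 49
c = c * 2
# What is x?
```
Trace:
  c=8
  c=8, x=57
  c=16, x=57

Final answer: 57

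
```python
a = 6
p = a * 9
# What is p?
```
Trace:
  a=6
  a=6, p=54

Final answer: 54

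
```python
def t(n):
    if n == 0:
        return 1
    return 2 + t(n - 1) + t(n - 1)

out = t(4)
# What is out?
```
Call trace (a repeated sub-call is expanded the first time; later identical calls just restate its return value):
t(n=4)
  t(n=3)
    t(n=2)
      t(n=1)
        t(n=0)
        -> return 1
        t(n=0)
        -> return 1
      -> return 4
      t(n=1) -> return 4  (same call as traced above)
    -> return 10
    t(n=2) -> return 10  (same call as traced above)
  -> return 22
  t(n=3) -> return 22  (same call as traced above)
-> return 46

Final answer: 46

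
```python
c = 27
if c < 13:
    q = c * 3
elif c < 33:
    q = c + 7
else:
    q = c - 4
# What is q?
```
Trace:
  c=27
  c=27, q=34

Final answer: 34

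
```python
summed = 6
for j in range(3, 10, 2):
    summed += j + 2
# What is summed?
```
Trace:
  summed=6
  summed=11, j=3
  summed=18, j=5
  summed=27, j=7
  summed=38, j=9

Final answer: 38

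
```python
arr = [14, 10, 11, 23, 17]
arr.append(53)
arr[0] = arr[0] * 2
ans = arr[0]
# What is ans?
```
Trace:
  arr=[14, 10, 11, 23, 17]
  arr=[14, 10, 11, 23, 17, 53]
  arr=[28, 10, 11, 23, 17, 53]
  arr=[28, 10, 11, 23, 17, 53], ans=28

Final answer: 28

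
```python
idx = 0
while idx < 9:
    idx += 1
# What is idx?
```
Trace:
  idx=0
  idx=1
  idx=2
  idx=3
  idx=4
  idx=5
  idx=6
  idx=7
  idx=8
  idx=9

Final answer: 9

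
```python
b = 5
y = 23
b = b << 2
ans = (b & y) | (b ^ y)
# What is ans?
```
Trace:
  b=5
  b=5, y=23
  b=20, y=23
  b=20, y=23, ans=23

Final answer: 23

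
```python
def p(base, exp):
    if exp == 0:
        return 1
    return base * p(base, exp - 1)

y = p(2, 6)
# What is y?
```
Call trace:
p(base=2, exp=6)
  p(base=2, exp=5)
    p(base=2, exp=4)
      p(base=2, exp=3)
        p(base=2, exp=2)
          p(base=2, exp=1)
            p(base=2, exp=0)
            -> return 1
          -> return 2
        -> return 4
      -> return 8
    -> return 16
  -> return 32
-> return 64

Final answer: 64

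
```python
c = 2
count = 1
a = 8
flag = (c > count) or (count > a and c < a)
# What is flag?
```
Trace:
  c=2
  c=2, count=1
  c=2, count=1, a=8
  c=2, count=1, a=8, flag=True

Final answer: True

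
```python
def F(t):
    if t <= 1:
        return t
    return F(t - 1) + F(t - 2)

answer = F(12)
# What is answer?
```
Call trace (a repeated sub-call is expanded the first time; later identical calls just restate its return value):
F(t=12)
  F(t=11)
    F(t=10)
      F(t=9)
        F(t=8)
          F(t=7)
            F(t=6)
              F(t=5)
                F(t=4)
                  F(t=3)
                    F(t=2)
                      F(t=1)
                      -> return 1
                      F(t=0)
                      -> return 0
                    -> return 1
                    F(t=1)
                    -> return 1
                  -> return 2
                  F(t=2) -> return 1  (same call as traced above)
                -> return 3
                F(t=3) -> return 2  (same call as traced above)
              -> return 5
              F(t=4) -> return 3  (same call as traced above)
            -> return 8
            F(t=5) -> return 5  (same call as traced above)
          -> return 13
          F(t=6) -> return 8  (same call as traced above)
        -> return 21
        F(t=7) -> return 13  (same call as traced above)
      -> return 34
      F(t=8) -> return 21  (same call as traced above)
    -> return 55
    F(t=9) -> return 34  (same call as traced above)
  -> return 89
  F(t=10) -> return 55  (same call as traced above)
-> return 144

Final answer: 144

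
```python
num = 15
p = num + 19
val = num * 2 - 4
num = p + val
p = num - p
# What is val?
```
Trace:
  num=15
  num=15, p=34
  num=15, p=34, val=26
  num=60, p=34, val=26
  num=60, p=26, val=26

Final answer: 26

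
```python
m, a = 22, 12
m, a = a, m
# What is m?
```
Trace:
  m=22, a=12
  m=12, a=22

Final answer: 12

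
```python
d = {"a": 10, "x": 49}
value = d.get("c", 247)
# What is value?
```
Trace:
  d={'a': 10, 'x': 49}
  d={'a': 10, 'x': 49}, value=247

Final answer: 247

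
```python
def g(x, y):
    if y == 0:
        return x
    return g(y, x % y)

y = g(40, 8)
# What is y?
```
Call trace:
g(x=40, y=8)
  g(x=8, y=0)
  -> return 8
-> return 8

Final answer: 8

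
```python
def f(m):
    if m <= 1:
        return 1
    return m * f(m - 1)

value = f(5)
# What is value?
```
Call trace:
f(m=5)
  f(m=4)
    f(m=3)
      f(m=2)
        f(m=1)
        -> return 1
      -> return 2
    -> return 6
  -> return 24
-> return 120

Final answer: 120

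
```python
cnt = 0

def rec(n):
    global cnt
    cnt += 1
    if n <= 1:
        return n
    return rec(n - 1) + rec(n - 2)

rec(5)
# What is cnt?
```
Call trace (a repeated sub-call is expanded the first time; later identical calls just restate its return value):
rec(n=5)
  rec(n=4)
    rec(n=3)
      rec(n=2)
        rec(n=1)
        -> return 1
        rec(n=0)
        -> return 0
      -> return 1
      rec(n=1)
      -> return 1
    -> return 2
    rec(n=2) -> return 1  (same call as traced above)
  -> return 3
  rec(n=3) -> return 2  (same call as traced above)
-> return 5

cnt is incremented once per call, so count the calls in each subtree. Let C(n) = number of calls made by rec(n).
C(0) = C(1) = 1 (base case, no recursion); C(n) = 1 + C(n - 1) + C(n - 2) otherwise.
C(2) = 1 + C(1) + C(0) = 1 + 1 + 1 = 3
C(3) = 1 + C(2) + C(1) = 1 + 3 + 1 = 5
C(4) = 1 + C(3) + C(2) = 1 + 5 + 3 = 9
C(5) = 1 + C(4) + C(3) = 1 + 9 + 5 = 15
cnt = C(5) = 15

Final answer: 15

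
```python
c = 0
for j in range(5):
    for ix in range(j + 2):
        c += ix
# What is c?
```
Trace:
  c=0
  c=0, j=0, ix=0
  c=1, j=0, ix=1
  c=1, j=1, ix=0
  c=2, j=1, ix=1
  c=4, j=1, ix=2
  c=4, j=2, ix=0
  c=5, j=2, ix=1
  c=7, j=2, ix=2
  c=10, j=2, ix=3
  c=10, j=3, ix=0
  c=11, j=3, ix=1
  c=13, j=3, ix=2
  c=16, j=3, ix=3
  c=20, j=3, ix=4
  c=20, j=4, ix=0
  c=21, j=4, ix=1
  c=23, j=4, ix=2
  c=26, j=4, ix=3
  c=30, j=4, ix=4
  c=35, j=4, ix=5

Final answer: 35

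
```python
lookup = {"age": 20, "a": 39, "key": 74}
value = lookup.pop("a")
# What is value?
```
Trace:
  lookup={'age': 20, 'a': 39, 'key': 74}
  lookup={'age': 20, 'key': 74}, value=39

Final answer: 39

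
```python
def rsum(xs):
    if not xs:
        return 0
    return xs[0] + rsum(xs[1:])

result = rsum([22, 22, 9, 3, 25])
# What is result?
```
Call trace:
rsum(xs=[22, 22, 9, 3, 25])
  rsum(xs=[22, 9, 3, 25])
    rsum(xs=[9, 3, 25])
      rsum(xs=[3, 25])
        rsum(xs=[25])
          rsum(xs=[])
          -> return 0
        -> return 25
      -> return 28
    -> return 37
  -> return 59
-> return 81

Final answer: 81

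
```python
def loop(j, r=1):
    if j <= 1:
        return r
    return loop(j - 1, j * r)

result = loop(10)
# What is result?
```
Call trace:
loop(j=10, r=1)
  loop(j=9, r=10)
    loop(j=8, r=90)
      loop(j=7, r=720)
        loop(j=6, r=5040)
          loop(j=5, r=30240)
            loop(j=4, r=151200)
              loop(j=3, r=604800)
                loop(j=2, r=1814400)
                  loop(j=1, r=3628800)
                  -> return 3628800
                -> return 3628800
              -> return 3628800
            -> return 3628800
          -> return 3628800
        -> return 3628800
      -> return 3628800
    -> return 3628800
  -> return 3628800
-> return 3628800

Final answer: 3628800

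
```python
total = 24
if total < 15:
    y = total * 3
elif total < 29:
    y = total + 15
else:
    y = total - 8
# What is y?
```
Trace:
  total=24
  total=24, y=39

Final answer: 39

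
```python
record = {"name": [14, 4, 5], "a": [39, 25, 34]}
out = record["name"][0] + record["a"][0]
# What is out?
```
Trace:
  record={'name': [14, 4, 5], 'a': [39, 25, 34]}
  record={'name': [14, 4, 5], 'a': [39, 25, 34]}, out=53

Final answer: 53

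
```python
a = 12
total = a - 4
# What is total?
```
Trace:
  a=12
  a=12, total=8

Final answer: 8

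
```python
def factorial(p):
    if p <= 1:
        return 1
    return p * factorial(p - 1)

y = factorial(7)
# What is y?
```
Call trace:
factorial(p=7)
  factorial(p=6)
    factorial(p=5)
      factorial(p=4)
        factorial(p=3)
          factorial(p=2)
            factorial(p=1)
            -> return 1
          -> return 2
        -> return 6
      -> return 24
    -> return 120
  -> return 720
-> return 5040

Final answer: 5040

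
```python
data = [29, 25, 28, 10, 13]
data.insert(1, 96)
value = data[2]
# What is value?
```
Trace:
  data=[29, 25, 28, 10, 13]
  data=[29, 96, 25, 28, 10, 13]
  data=[29, 96, 25, 28, 10, 13], value=25

Final answer: 25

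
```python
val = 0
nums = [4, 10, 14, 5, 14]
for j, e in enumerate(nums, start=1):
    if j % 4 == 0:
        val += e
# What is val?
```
Trace:
  val=0
  val=0, j=1, e=4
  val=0, j=2, e=10
  val=0, j=3, e=14
  val=5, j=4, e=5
  val=5, j=5, e=14

Final answer: 5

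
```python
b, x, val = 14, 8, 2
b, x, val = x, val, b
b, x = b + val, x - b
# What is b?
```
Trace:
  b=14, x=8, val=2
  b=8, x=2, val=14
  b=22, x=-6, val=14

Final answer: 22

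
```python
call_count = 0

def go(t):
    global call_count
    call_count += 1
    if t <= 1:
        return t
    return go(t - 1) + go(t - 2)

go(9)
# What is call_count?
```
Call trace (a repeated sub-call is expanded the first time; later identical calls just restate its return value):
go(t=9)
  go(t=8)
    go(t=7)
      go(t=6)
        go(t=5)
          go(t=4)
            go(t=3)
              go(t=2)
                go(t=1)
                -> return 1
                go(t=0)
                -> return 0
              -> return 1
              go(t=1)
              -> return 1
            -> return 2
            go(t=2) -> return 1  (same call as traced above)
          -> return 3
          go(t=3) -> return 2  (same call as traced above)
        -> return 5
        go(t=4) -> return 3  (same call as traced above)
      -> return 8
      go(t=5) -> return 5  (same call as traced above)
    -> return 13
    go(t=6) -> return 8  (same call as traced above)
  -> return 21
  go(t=7) -> return 13  (same call as traced above)
-> return 34

call_count is incremented once per call, so count the calls in each subtree. Let C(t) = number of calls made by go(t).
C(0) = C(1) = 1 (base case, no recursion); C(t) = 1 + C(t - 1) + C(t - 2) otherwise.
C(2) = 1 + C(1) + C(0) = 1 + 1 + 1 = 3
C(3) = 1 + C(2) + C(1) = 1 + 3 + 1 = 5
C(4) = 1 + C(3) + C(2) = 1 + 5 + 3 = 9
C(5) = 1 + C(4) + C(3) = 1 + 9 + 5 = 15
C(6) = 1 + C(5) + C(4) = 1 + 15 + 9 = 25
C(7) = 1 + C(6) + C(5) = 1 + 25 + 15 = 41
C(8) = 1 + C(7) + C(6) = 1 + 41 + 25 = 67
C(9) = 1 + C(8) + C(7) = 1 + 67 + 41 = 109
call_count = C(9) = 109

Final answer: 109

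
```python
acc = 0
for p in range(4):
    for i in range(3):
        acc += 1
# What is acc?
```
Trace:
  acc=0
  acc=1, p=0, i=0
  acc=2, p=0, i=1
  acc=3, p=0, i=2
  acc=4, p=1, i=0
  acc=5, p=1, i=1
  acc=6, p=1, i=2
  acc=7, p=2, i=0
  acc=8, p=2, i=1
  acc=9, p=2, i=2
  acc=10, p=3, i=0
  acc=11, p=3, i=1
  acc=12, p=3, i=2

Final answer: 12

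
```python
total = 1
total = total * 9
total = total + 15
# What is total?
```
Trace:
  total=1
  total=9
  total=24

Final answer: 24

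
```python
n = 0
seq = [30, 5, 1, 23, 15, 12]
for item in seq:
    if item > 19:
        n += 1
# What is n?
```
Trace:
  n=0
  n=1, item=30
  n=1, item=5
  n=1, item=1
  n=2, item=23
  n=2, item=15
  n=2, item=12

Final answer: 2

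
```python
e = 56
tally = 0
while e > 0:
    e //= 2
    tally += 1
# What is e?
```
Trace:
  e=56
  e=56, tally=0
  e=28, tally=1
  e=14, tally=2
  e=7, tally=3
  e=3, tally=4
  e=1, tally=5
  e=0, tally=6

Final answer: 0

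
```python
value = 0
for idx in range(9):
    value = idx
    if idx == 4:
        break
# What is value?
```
Trace:
  value=0
  value=0, idx=0
  value=1, idx=1
  value=2, idx=2
  value=3, idx=3
  value=4, idx=4

Final answer: 4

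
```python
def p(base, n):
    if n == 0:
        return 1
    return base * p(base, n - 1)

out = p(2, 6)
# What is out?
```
Call trace:
p(base=2, n=6)
  p(base=2, n=5)
    p(base=2, n=4)
      p(base=2, n=3)
        p(base=2, n=2)
          p(base=2, n=1)
            p(base=2, n=0)
            -> return 1
          -> return 2
        -> return 4
      -> return 8
    -> return 16
  -> return 32
-> return 64

Final answer: 64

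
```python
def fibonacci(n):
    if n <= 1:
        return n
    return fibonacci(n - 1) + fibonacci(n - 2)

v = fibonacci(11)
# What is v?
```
Call trace (a repeated sub-call is expanded the first time; later identical calls just restate its return value):
fibonacci(n=11)
  fibonacci(n=10)
    fibonacci(n=9)
      fibonacci(n=8)
        fibonacci(n=7)
          fibonacci(n=6)
            fibonacci(n=5)
              fibonacci(n=4)
                fibonacci(n=3)
                  fibonacci(n=2)
                    fibonacci(n=1)
                    -> return 1
                    fibonacci(n=0)
                    -> return 0
                  -> return 1
                  fibonacci(n=1)
                  -> return 1
                -> return 2
                fibonacci(n=2) -> return 1  (same call as traced above)
              -> return 3
              fibonacci(n=3) -> return 2  (same call as traced above)
            -> return 5
            fibonacci(n=4) -> return 3  (same call as traced above)
          -> return 8
          fibonacci(n=5) -> return 5  (same call as traced above)
        -> return 13
        fibonacci(n=6) -> return 8  (same call as traced above)
      -> return 21
      fibonacci(n=7) -> return 13  (same call as traced above)
    -> return 34
    fibonacci(n=8) -> return 21  (same call as traced above)
  -> return 55
  fibonacci(n=9) -> return 34  (same call as traced above)
-> return 89

Final answer: 89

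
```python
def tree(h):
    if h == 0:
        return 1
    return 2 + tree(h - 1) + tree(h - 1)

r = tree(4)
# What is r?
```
Call trace (a repeated sub-call is expanded the first time; later identical calls just restate its return value):
tree(h=4)
  tree(h=3)
    tree(h=2)
      tree(h=1)
        tree(h=0)
        -> return 1
        tree(h=0)
        -> return 1
      -> return 4
      tree(h=1) -> return 4  (same call as traced above)
    -> return 10
    tree(h=2) -> return 10  (same call as traced above)
  -> return 22
  tree(h=3) -> return 22  (same call as traced above)
-> return 46

Final answer: 46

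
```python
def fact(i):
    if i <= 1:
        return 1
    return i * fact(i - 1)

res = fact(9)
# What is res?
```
Call trace:
fact(i=9)
  fact(i=8)
    fact(i=7)
      fact(i=6)
        fact(i=5)
          fact(i=4)
            fact(i=3)
              fact(i=2)
                fact(i=1)
                -> return 1
              -> return 2
            -> return 6
          -> return 24
        -> return 120
      -> return 720
    -> return 5040
  -> return 40320
-> return 362880

Final answer: 362880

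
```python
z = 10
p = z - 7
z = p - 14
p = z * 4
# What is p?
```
Trace:
  z=10
  z=10, p=3
  z=-11, p=3
  z=-11, p=-44

Final answer: -44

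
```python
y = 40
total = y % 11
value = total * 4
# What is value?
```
Trace:
  y=40
  y=40, total=7
  y=40, total=7, value=28

Final answer: 28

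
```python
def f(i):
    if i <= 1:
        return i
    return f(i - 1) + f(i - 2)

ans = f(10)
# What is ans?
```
Call trace (a repeated sub-call is expanded the first time; later identical calls just restate its return value):
f(i=10)
  f(i=9)
    f(i=8)
      f(i=7)
        f(i=6)
          f(i=5)
            f(i=4)
              f(i=3)
                f(i=2)
                  f(i=1)
                  -> return 1
                  f(i=0)
                  -> return 0
                -> return 1
                f(i=1)
                -> return 1
              -> return 2
              f(i=2) -> return 1  (same call as traced above)
            -> return 3
            f(i=3) -> return 2  (same call as traced above)
          -> return 5
          f(i=4) -> return 3  (same call as traced above)
        -> return 8
        f(i=5) -> return 5  (same call as traced above)
      -> return 13
      f(i=6) -> return 8  (same call as traced above)
    -> return 21
    f(i=7) -> return 13  (same call as traced above)
  -> return 34
  f(i=8) -> return 21  (same call as traced above)
-> return 55

Final answer: 55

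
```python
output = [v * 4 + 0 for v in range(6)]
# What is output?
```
Trace:
  v=0
  v=1
  v=2
  v=3
  v=4
  v=5
  output=[0, 4, 8, 12, 16, 20]

Final answer: [0, 4, 8, 12, 16, 20]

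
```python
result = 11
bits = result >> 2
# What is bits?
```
Trace:
  result=11
  result=11, bits=2

Final answer: 2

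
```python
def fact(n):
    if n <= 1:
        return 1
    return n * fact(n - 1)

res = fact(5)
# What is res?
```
Call trace:
fact(n=5)
  fact(n=4)
    fact(n=3)
      fact(n=2)
        fact(n=1)
        -> return 1
      -> return 2
    -> return 6
  -> return 24
-> return 120

Final answer: 120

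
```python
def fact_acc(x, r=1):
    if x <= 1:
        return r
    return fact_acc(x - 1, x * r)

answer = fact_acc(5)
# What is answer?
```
Call trace:
fact_acc(x=5, r=1)
  fact_acc(x=4, r=5)
    fact_acc(x=3, r=20)
      fact_acc(x=2, r=60)
        fact_acc(x=1, r=120)
        -> return 120
      -> return 120
    -> return 120
  -> return 120
-> return 120

Final answer: 120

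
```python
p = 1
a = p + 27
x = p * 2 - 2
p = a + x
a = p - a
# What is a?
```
Trace:
  p=1
  p=1, a=28
  p=1, a=28, x=0
  p=28, a=28, x=0
  p=28, a=0, x=0

Final answer: 0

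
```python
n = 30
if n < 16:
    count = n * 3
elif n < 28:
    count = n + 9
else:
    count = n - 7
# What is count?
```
Trace:
  n=30
  n=30, count=23

Final answer: 23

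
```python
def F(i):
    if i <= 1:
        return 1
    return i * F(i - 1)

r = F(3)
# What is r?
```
Call trace:
F(i=3)
  F(i=2)
    F(i=1)
    -> return 1
  -> return 2
-> return 6

Final answer: 6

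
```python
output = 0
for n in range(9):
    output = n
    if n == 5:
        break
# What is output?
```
Trace:
  output=0
  output=0, n=0
  output=1, n=1
  output=2, n=2
  output=3, n=3
  output=4, n=4
  output=5, n=5

Final answer: 5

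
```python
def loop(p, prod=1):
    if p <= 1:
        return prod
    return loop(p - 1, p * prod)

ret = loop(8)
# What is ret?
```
Call trace:
loop(p=8, prod=1)
  loop(p=7, prod=8)
    loop(p=6, prod=56)
      loop(p=5, prod=336)
        loop(p=4, prod=1680)
          loop(p=3, prod=6720)
            loop(p=2, prod=20160)
              loop(p=1, prod=40320)
              -> return 40320
            -> return 40320
          -> return 40320
        -> return 40320
      -> return 40320
    -> return 40320
  -> return 40320
-> return 40320

Final answer: 40320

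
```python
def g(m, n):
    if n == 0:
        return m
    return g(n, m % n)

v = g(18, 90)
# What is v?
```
Call trace:
g(m=18, n=90)
  g(m=90, n=18)
    g(m=18, n=0)
    -> return 18
  -> return 18
-> return 18

Final answer: 18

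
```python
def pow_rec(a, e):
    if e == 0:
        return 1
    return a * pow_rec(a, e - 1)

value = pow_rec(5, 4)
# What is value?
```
Call trace:
pow_rec(a=5, e=4)
  pow_rec(a=5, e=3)
    pow_rec(a=5, e=2)
      pow_rec(a=5, e=1)
        pow_rec(a=5, e=0)
        -> return 1
      -> return 5
    -> return 25
  -> return 125
-> return 625

Final answer: 625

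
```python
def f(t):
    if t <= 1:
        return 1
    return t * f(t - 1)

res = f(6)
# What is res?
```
Call trace:
f(t=6)
  f(t=5)
    f(t=4)
      f(t=3)
        f(t=2)
          f(t=1)
          -> return 1
        -> return 2
      -> return 6
    -> return 24
  -> return 120
-> return 720

Final answer: 720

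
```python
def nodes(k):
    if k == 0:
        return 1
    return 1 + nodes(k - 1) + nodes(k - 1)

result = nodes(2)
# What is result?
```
Call trace (a repeated sub-call is expanded the first time; later identical calls just restate its return value):
nodes(k=2)
  nodes(k=1)
    nodes(k=0)
    -> return 1
    nodes(k=0)
    -> return 1
  -> return 3
  nodes(k=1) -> return 3  (same call as traced above)
-> return 7

Final answer: 7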